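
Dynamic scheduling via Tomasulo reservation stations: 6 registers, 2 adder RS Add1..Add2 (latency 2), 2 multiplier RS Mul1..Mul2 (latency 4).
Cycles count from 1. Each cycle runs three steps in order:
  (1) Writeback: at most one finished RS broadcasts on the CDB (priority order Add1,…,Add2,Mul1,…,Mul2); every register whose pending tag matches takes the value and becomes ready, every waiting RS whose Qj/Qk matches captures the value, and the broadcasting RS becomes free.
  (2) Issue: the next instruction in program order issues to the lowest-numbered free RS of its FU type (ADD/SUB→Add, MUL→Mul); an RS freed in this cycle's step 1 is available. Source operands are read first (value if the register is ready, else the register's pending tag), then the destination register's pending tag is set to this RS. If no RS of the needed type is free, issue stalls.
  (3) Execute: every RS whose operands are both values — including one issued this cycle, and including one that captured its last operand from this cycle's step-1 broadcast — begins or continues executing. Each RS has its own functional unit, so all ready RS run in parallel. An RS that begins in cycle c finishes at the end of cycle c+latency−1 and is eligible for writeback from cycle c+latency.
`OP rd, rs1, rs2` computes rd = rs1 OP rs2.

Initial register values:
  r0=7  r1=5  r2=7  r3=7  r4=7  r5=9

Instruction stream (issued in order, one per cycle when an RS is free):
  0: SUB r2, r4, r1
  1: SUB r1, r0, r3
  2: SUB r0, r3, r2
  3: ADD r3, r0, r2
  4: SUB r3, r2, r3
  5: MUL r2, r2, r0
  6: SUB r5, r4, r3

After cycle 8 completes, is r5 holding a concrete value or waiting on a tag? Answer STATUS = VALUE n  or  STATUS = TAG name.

  c1: issue SUB r2<-Add1  regs: r0:7,r1:5,r2:Add1,r3:7,r4:7,r5:9
  c2: issue SUB r1<-Add2  regs: r0:7,r1:Add2,r2:Add1,r3:7,r4:7,r5:9
  c3: CDB Add1=2; issue SUB r0<-Add1  regs: r0:Add1,r1:Add2,r2:2,r3:7,r4:7,r5:9
  c4: CDB Add2=0; issue ADD r3<-Add2  regs: r0:Add1,r1:0,r2:2,r3:Add2,r4:7,r5:9
  c5: CDB Add1=5; issue SUB r3<-Add1  regs: r0:5,r1:0,r2:2,r3:Add1,r4:7,r5:9
  c6: issue MUL r2<-Mul1  regs: r0:5,r1:0,r2:Mul1,r3:Add1,r4:7,r5:9
  c7: CDB Add2=7; issue SUB r5<-Add2  regs: r0:5,r1:0,r2:Mul1,r3:Add1,r4:7,r5:Add2
  c8: -  regs: r0:5,r1:0,r2:Mul1,r3:Add1,r4:7,r5:Add2

STATUS = TAG Add2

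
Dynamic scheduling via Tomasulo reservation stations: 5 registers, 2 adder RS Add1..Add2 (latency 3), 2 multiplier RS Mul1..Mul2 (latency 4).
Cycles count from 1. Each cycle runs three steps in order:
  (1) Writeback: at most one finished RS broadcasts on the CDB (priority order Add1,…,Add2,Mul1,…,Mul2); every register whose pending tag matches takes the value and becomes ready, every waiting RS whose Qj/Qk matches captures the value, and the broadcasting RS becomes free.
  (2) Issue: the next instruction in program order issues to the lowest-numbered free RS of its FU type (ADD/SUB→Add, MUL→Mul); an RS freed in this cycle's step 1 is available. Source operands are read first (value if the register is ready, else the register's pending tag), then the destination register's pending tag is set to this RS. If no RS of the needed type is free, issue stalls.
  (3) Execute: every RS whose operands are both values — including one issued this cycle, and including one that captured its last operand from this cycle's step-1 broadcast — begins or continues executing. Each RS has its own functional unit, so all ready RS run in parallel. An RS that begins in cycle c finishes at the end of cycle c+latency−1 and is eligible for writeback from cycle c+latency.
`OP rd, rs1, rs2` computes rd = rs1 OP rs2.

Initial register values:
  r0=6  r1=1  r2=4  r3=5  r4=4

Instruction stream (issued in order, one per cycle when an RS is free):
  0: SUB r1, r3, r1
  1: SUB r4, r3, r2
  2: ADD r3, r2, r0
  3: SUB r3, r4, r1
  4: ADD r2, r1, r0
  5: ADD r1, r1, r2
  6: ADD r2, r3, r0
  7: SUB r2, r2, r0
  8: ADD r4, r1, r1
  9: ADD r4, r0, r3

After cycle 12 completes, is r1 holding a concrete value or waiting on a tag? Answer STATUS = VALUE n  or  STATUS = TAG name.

STATUS = TAG Add2

c1: issue SUB r1<-Add1 | r0:6,r1:Add1,r2:4,r3:5,r4:4
c2: issue SUB r4<-Add2 | r0:6,r1:Add1,r2:4,r3:5,r4:Add2
c3: stall | r0:6,r1:Add1,r2:4,r3:5,r4:Add2
c4: CDB Add1=4; issue ADD r3<-Add1 | r0:6,r1:4,r2:4,r3:Add1,r4:Add2
c5: CDB Add2=1; issue SUB r3<-Add2 | r0:6,r1:4,r2:4,r3:Add2,r4:1
c6: stall | r0:6,r1:4,r2:4,r3:Add2,r4:1
c7: CDB Add1=10; issue ADD r2<-Add1 | r0:6,r1:4,r2:Add1,r3:Add2,r4:1
c8: CDB Add2=-3; issue ADD r1<-Add2 | r0:6,r1:Add2,r2:Add1,r3:-3,r4:1
c9: stall | r0:6,r1:Add2,r2:Add1,r3:-3,r4:1
c10: CDB Add1=10; issue ADD r2<-Add1 | r0:6,r1:Add2,r2:Add1,r3:-3,r4:1
c11: stall | r0:6,r1:Add2,r2:Add1,r3:-3,r4:1
c12: stall | r0:6,r1:Add2,r2:Add1,r3:-3,r4:1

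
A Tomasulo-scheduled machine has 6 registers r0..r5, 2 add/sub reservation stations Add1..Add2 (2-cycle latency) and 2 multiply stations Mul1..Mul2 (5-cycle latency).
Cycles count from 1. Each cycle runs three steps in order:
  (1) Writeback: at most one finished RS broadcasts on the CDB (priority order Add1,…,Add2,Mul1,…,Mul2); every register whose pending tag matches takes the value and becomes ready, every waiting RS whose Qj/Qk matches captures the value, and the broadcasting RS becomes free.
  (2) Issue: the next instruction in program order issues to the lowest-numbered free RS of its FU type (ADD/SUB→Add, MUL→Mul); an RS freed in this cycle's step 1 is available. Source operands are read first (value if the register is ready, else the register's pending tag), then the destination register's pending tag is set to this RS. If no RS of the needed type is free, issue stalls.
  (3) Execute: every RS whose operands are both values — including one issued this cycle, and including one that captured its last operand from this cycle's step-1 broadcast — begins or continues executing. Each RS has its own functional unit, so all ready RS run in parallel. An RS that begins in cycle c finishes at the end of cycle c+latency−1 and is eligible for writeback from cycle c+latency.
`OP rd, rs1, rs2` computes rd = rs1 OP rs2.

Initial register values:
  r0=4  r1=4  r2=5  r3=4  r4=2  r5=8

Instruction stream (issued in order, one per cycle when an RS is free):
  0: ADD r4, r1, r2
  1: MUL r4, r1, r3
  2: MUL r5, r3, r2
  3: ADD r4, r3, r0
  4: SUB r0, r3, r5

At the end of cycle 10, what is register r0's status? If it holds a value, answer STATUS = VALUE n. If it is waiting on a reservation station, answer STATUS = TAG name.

STATUS = VALUE -16

cycle 1: issue ADD r4<-Add1 // r0:4,r1:4,r2:5,r3:4,r4:Add1,r5:8
cycle 2: issue MUL r4<-Mul1 // r0:4,r1:4,r2:5,r3:4,r4:Mul1,r5:8
cycle 3: CDB Add1=9; issue MUL r5<-Mul2 // r0:4,r1:4,r2:5,r3:4,r4:Mul1,r5:Mul2
cycle 4: issue ADD r4<-Add1 // r0:4,r1:4,r2:5,r3:4,r4:Add1,r5:Mul2
cycle 5: issue SUB r0<-Add2 // r0:Add2,r1:4,r2:5,r3:4,r4:Add1,r5:Mul2
cycle 6: CDB Add1=8 // r0:Add2,r1:4,r2:5,r3:4,r4:8,r5:Mul2
cycle 7: CDB Mul1=16 // r0:Add2,r1:4,r2:5,r3:4,r4:8,r5:Mul2
cycle 8: CDB Mul2=20 // r0:Add2,r1:4,r2:5,r3:4,r4:8,r5:20
cycle 9: - // r0:Add2,r1:4,r2:5,r3:4,r4:8,r5:20
cycle 10: CDB Add2=-16 // r0:-16,r1:4,r2:5,r3:4,r4:8,r5:20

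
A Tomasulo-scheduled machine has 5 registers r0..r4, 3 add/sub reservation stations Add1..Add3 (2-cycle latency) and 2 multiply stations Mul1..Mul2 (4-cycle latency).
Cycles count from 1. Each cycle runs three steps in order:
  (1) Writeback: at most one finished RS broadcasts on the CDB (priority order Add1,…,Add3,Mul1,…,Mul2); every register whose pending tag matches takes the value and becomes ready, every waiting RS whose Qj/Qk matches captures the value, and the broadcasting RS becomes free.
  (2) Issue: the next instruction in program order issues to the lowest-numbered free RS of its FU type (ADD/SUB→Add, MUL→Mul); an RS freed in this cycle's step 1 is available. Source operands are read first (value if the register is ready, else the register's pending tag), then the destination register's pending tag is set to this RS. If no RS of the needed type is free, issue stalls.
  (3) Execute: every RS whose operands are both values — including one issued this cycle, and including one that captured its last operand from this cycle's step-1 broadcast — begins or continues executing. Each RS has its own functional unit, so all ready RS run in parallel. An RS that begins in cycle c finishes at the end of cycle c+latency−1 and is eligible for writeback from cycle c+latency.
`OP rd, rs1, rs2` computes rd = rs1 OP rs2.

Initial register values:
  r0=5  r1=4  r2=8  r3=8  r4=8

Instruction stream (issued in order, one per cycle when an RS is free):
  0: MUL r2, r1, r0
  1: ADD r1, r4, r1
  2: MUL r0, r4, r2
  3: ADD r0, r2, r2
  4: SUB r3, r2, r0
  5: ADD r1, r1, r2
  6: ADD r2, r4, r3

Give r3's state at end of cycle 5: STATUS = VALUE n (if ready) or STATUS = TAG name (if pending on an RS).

STATUS = TAG Add2

cycle 1: issue MUL r2<-Mul1 // r0:5,r1:4,r2:Mul1,r3:8,r4:8
cycle 2: issue ADD r1<-Add1 // r0:5,r1:Add1,r2:Mul1,r3:8,r4:8
cycle 3: issue MUL r0<-Mul2 // r0:Mul2,r1:Add1,r2:Mul1,r3:8,r4:8
cycle 4: CDB Add1=12; issue ADD r0<-Add1 // r0:Add1,r1:12,r2:Mul1,r3:8,r4:8
cycle 5: CDB Mul1=20; issue SUB r3<-Add2 // r0:Add1,r1:12,r2:20,r3:Add2,r4:8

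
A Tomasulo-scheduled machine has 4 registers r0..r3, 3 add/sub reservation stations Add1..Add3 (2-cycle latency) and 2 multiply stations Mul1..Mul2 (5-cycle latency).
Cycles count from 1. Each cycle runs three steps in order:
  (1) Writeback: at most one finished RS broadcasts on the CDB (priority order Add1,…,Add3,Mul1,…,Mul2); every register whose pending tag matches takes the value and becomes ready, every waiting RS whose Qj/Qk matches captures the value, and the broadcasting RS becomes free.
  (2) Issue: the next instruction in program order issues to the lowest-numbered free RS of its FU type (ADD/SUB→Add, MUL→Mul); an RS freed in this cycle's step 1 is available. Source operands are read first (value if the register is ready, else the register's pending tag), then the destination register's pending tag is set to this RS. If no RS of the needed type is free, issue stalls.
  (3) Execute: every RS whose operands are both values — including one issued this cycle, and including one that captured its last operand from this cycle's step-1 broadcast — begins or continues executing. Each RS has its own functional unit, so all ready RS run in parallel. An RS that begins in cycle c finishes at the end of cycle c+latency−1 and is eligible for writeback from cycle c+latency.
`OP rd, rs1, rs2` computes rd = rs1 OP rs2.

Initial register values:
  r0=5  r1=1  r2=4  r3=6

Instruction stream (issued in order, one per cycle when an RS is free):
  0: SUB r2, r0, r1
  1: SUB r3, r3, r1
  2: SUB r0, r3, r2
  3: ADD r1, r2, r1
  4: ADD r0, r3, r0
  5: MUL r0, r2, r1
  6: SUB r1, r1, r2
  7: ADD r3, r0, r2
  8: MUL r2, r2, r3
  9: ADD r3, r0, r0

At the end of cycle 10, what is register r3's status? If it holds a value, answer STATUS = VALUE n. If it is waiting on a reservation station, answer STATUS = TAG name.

  c1: issue SUB r2<-Add1  regs: r0:5,r1:1,r2:Add1,r3:6
  c2: issue SUB r3<-Add2  regs: r0:5,r1:1,r2:Add1,r3:Add2
  c3: CDB Add1=4; issue SUB r0<-Add1  regs: r0:Add1,r1:1,r2:4,r3:Add2
  c4: CDB Add2=5; issue ADD r1<-Add2  regs: r0:Add1,r1:Add2,r2:4,r3:5
  c5: issue ADD r0<-Add3  regs: r0:Add3,r1:Add2,r2:4,r3:5
  c6: CDB Add1=1; issue MUL r0<-Mul1  regs: r0:Mul1,r1:Add2,r2:4,r3:5
  c7: CDB Add2=5; issue SUB r1<-Add1  regs: r0:Mul1,r1:Add1,r2:4,r3:5
  c8: CDB Add3=6; issue ADD r3<-Add2  regs: r0:Mul1,r1:Add1,r2:4,r3:Add2
  c9: CDB Add1=1; issue MUL r2<-Mul2  regs: r0:Mul1,r1:1,r2:Mul2,r3:Add2
  c10: issue ADD r3<-Add1  regs: r0:Mul1,r1:1,r2:Mul2,r3:Add1

STATUS = TAG Add1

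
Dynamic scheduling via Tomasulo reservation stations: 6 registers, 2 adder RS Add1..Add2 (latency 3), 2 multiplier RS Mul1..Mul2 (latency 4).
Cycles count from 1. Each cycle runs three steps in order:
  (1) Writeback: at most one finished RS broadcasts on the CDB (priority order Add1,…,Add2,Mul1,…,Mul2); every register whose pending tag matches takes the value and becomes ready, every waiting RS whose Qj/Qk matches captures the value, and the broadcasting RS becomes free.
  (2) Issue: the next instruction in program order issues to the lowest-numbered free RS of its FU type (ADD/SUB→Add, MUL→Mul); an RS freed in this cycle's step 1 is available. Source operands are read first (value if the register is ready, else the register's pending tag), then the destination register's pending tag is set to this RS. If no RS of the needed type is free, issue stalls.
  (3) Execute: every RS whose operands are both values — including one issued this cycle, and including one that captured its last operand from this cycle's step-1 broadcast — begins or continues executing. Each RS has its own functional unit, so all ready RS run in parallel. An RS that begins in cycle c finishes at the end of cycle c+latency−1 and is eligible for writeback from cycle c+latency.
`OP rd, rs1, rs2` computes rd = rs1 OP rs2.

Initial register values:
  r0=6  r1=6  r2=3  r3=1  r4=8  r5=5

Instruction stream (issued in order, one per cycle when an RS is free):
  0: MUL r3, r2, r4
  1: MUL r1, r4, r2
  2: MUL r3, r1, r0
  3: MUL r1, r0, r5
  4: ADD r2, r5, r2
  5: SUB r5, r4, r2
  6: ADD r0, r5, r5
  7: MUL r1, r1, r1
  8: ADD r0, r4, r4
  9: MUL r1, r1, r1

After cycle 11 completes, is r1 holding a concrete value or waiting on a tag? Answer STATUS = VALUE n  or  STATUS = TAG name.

c1: issue MUL r3<-Mul1 | r0:6,r1:6,r2:3,r3:Mul1,r4:8,r5:5
c2: issue MUL r1<-Mul2 | r0:6,r1:Mul2,r2:3,r3:Mul1,r4:8,r5:5
c3: stall | r0:6,r1:Mul2,r2:3,r3:Mul1,r4:8,r5:5
c4: stall | r0:6,r1:Mul2,r2:3,r3:Mul1,r4:8,r5:5
c5: CDB Mul1=24; issue MUL r3<-Mul1 | r0:6,r1:Mul2,r2:3,r3:Mul1,r4:8,r5:5
c6: CDB Mul2=24; issue MUL r1<-Mul2 | r0:6,r1:Mul2,r2:3,r3:Mul1,r4:8,r5:5
c7: issue ADD r2<-Add1 | r0:6,r1:Mul2,r2:Add1,r3:Mul1,r4:8,r5:5
c8: issue SUB r5<-Add2 | r0:6,r1:Mul2,r2:Add1,r3:Mul1,r4:8,r5:Add2
c9: stall | r0:6,r1:Mul2,r2:Add1,r3:Mul1,r4:8,r5:Add2
c10: CDB Add1=8; issue ADD r0<-Add1 | r0:Add1,r1:Mul2,r2:8,r3:Mul1,r4:8,r5:Add2
c11: CDB Mul1=144; issue MUL r1<-Mul1 | r0:Add1,r1:Mul1,r2:8,r3:144,r4:8,r5:Add2

STATUS = TAG Mul1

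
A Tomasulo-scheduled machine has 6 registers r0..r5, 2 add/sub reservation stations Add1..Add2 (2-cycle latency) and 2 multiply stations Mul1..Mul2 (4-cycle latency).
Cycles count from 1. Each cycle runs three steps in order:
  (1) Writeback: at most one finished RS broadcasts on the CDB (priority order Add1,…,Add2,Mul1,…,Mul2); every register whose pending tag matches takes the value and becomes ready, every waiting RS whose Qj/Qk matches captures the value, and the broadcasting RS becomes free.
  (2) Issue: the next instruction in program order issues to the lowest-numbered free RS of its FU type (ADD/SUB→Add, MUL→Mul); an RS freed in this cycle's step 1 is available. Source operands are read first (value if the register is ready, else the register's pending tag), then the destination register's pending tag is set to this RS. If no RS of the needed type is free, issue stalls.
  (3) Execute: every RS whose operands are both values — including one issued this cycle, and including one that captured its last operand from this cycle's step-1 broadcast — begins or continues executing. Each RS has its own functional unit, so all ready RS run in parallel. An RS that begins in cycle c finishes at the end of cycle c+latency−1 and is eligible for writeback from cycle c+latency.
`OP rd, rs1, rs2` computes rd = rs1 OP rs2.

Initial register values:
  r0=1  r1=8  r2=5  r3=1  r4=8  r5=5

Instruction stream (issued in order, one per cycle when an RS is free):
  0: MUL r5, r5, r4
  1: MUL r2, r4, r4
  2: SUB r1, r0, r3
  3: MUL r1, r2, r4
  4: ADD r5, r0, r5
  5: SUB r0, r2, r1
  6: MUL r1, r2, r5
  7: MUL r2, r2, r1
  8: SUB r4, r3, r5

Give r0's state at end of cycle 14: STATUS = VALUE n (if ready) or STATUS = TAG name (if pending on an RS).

STATUS = VALUE -448

  c1: issue MUL r5<-Mul1  regs: r0:1,r1:8,r2:5,r3:1,r4:8,r5:Mul1
  c2: issue MUL r2<-Mul2  regs: r0:1,r1:8,r2:Mul2,r3:1,r4:8,r5:Mul1
  c3: issue SUB r1<-Add1  regs: r0:1,r1:Add1,r2:Mul2,r3:1,r4:8,r5:Mul1
  c4: stall  regs: r0:1,r1:Add1,r2:Mul2,r3:1,r4:8,r5:Mul1
  c5: CDB Add1=0; stall  regs: r0:1,r1:0,r2:Mul2,r3:1,r4:8,r5:Mul1
  c6: CDB Mul1=40; issue MUL r1<-Mul1  regs: r0:1,r1:Mul1,r2:Mul2,r3:1,r4:8,r5:40
  c7: CDB Mul2=64; issue ADD r5<-Add1  regs: r0:1,r1:Mul1,r2:64,r3:1,r4:8,r5:Add1
  c8: issue SUB r0<-Add2  regs: r0:Add2,r1:Mul1,r2:64,r3:1,r4:8,r5:Add1
  c9: CDB Add1=41; issue MUL r1<-Mul2  regs: r0:Add2,r1:Mul2,r2:64,r3:1,r4:8,r5:41
  c10: stall  regs: r0:Add2,r1:Mul2,r2:64,r3:1,r4:8,r5:41
  c11: CDB Mul1=512; issue MUL r2<-Mul1  regs: r0:Add2,r1:Mul2,r2:Mul1,r3:1,r4:8,r5:41
  c12: issue SUB r4<-Add1  regs: r0:Add2,r1:Mul2,r2:Mul1,r3:1,r4:Add1,r5:41
  c13: CDB Add2=-448  regs: r0:-448,r1:Mul2,r2:Mul1,r3:1,r4:Add1,r5:41
  c14: CDB Add1=-40  regs: r0:-448,r1:Mul2,r2:Mul1,r3:1,r4:-40,r5:41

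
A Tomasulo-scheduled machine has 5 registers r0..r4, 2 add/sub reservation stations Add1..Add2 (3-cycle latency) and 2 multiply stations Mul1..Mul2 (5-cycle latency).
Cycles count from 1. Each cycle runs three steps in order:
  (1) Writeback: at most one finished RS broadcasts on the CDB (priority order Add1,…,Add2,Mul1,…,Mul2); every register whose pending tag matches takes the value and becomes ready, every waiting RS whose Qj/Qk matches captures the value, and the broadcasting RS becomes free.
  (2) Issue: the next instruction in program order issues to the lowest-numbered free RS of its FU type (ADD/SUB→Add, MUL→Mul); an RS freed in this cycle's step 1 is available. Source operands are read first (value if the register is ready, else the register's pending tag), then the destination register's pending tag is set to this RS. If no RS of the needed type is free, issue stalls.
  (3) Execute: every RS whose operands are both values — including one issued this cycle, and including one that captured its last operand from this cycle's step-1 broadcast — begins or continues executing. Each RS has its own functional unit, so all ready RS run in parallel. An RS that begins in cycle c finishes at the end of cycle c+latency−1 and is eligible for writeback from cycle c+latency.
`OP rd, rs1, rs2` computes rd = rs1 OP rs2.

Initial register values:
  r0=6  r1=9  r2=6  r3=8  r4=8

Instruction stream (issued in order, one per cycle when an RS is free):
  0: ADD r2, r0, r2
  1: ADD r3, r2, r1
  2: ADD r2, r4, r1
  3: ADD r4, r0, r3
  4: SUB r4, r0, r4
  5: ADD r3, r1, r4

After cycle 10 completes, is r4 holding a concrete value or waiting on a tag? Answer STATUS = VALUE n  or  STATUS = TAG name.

STATUS = TAG Add2

cycle 1: issue ADD r2<-Add1 // r0:6,r1:9,r2:Add1,r3:8,r4:8
cycle 2: issue ADD r3<-Add2 // r0:6,r1:9,r2:Add1,r3:Add2,r4:8
cycle 3: stall // r0:6,r1:9,r2:Add1,r3:Add2,r4:8
cycle 4: CDB Add1=12; issue ADD r2<-Add1 // r0:6,r1:9,r2:Add1,r3:Add2,r4:8
cycle 5: stall // r0:6,r1:9,r2:Add1,r3:Add2,r4:8
cycle 6: stall // r0:6,r1:9,r2:Add1,r3:Add2,r4:8
cycle 7: CDB Add1=17; issue ADD r4<-Add1 // r0:6,r1:9,r2:17,r3:Add2,r4:Add1
cycle 8: CDB Add2=21; issue SUB r4<-Add2 // r0:6,r1:9,r2:17,r3:21,r4:Add2
cycle 9: stall // r0:6,r1:9,r2:17,r3:21,r4:Add2
cycle 10: stall // r0:6,r1:9,r2:17,r3:21,r4:Add2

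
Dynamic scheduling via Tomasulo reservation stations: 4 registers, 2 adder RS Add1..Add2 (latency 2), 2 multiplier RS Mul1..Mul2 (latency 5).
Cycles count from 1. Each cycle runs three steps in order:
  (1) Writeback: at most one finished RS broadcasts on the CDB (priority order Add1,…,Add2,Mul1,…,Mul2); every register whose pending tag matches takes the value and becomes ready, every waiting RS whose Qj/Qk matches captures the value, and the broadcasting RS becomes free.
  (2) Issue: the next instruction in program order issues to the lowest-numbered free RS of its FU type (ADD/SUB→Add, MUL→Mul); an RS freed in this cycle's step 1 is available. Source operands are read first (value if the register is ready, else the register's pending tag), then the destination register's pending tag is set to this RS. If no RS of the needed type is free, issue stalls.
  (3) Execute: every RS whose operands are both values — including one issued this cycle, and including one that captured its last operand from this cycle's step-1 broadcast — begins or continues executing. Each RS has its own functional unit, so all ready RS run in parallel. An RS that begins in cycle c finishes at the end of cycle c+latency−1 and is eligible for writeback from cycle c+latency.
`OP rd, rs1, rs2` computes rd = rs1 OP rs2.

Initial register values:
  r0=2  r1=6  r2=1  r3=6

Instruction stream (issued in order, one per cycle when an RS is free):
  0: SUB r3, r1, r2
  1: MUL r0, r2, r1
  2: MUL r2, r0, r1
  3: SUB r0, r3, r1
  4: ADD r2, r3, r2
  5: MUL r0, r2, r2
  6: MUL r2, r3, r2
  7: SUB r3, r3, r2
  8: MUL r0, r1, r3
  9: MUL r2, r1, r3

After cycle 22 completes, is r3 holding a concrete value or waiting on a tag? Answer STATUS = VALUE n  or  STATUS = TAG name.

STATUS = VALUE -200

c1: issue SUB r3<-Add1 | r0:2,r1:6,r2:1,r3:Add1
c2: issue MUL r0<-Mul1 | r0:Mul1,r1:6,r2:1,r3:Add1
c3: CDB Add1=5; issue MUL r2<-Mul2 | r0:Mul1,r1:6,r2:Mul2,r3:5
c4: issue SUB r0<-Add1 | r0:Add1,r1:6,r2:Mul2,r3:5
c5: issue ADD r2<-Add2 | r0:Add1,r1:6,r2:Add2,r3:5
c6: CDB Add1=-1; stall | r0:-1,r1:6,r2:Add2,r3:5
c7: CDB Mul1=6; issue MUL r0<-Mul1 | r0:Mul1,r1:6,r2:Add2,r3:5
c8: stall | r0:Mul1,r1:6,r2:Add2,r3:5
c9: stall | r0:Mul1,r1:6,r2:Add2,r3:5
c10: stall | r0:Mul1,r1:6,r2:Add2,r3:5
c11: stall | r0:Mul1,r1:6,r2:Add2,r3:5
c12: CDB Mul2=36; issue MUL r2<-Mul2 | r0:Mul1,r1:6,r2:Mul2,r3:5
c13: issue SUB r3<-Add1 | r0:Mul1,r1:6,r2:Mul2,r3:Add1
c14: CDB Add2=41; stall | r0:Mul1,r1:6,r2:Mul2,r3:Add1
c15: stall | r0:Mul1,r1:6,r2:Mul2,r3:Add1
c16: stall | r0:Mul1,r1:6,r2:Mul2,r3:Add1
c17: stall | r0:Mul1,r1:6,r2:Mul2,r3:Add1
c18: stall | r0:Mul1,r1:6,r2:Mul2,r3:Add1
c19: CDB Mul1=1681; issue MUL r0<-Mul1 | r0:Mul1,r1:6,r2:Mul2,r3:Add1
c20: CDB Mul2=205; issue MUL r2<-Mul2 | r0:Mul1,r1:6,r2:Mul2,r3:Add1
c21: - | r0:Mul1,r1:6,r2:Mul2,r3:Add1
c22: CDB Add1=-200 | r0:Mul1,r1:6,r2:Mul2,r3:-200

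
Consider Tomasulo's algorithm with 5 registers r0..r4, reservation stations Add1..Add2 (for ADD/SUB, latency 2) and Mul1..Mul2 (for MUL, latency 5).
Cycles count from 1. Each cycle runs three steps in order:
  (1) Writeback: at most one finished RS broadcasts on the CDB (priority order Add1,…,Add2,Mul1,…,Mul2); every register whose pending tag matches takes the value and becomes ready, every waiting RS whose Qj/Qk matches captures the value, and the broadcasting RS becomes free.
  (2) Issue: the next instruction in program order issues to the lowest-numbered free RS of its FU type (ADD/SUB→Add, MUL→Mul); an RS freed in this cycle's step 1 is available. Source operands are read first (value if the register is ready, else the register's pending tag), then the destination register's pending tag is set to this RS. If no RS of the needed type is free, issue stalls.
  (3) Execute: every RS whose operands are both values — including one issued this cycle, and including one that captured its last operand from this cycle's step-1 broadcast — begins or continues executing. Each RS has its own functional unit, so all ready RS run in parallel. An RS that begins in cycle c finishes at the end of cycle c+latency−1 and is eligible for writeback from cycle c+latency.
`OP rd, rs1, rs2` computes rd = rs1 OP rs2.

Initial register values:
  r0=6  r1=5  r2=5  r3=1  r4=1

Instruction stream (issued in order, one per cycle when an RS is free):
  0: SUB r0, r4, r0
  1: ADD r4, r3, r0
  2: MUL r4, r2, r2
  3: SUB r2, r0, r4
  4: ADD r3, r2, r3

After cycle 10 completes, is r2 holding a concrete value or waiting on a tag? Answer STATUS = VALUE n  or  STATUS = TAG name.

c1: issue SUB r0<-Add1 | r0:Add1,r1:5,r2:5,r3:1,r4:1
c2: issue ADD r4<-Add2 | r0:Add1,r1:5,r2:5,r3:1,r4:Add2
c3: CDB Add1=-5; issue MUL r4<-Mul1 | r0:-5,r1:5,r2:5,r3:1,r4:Mul1
c4: issue SUB r2<-Add1 | r0:-5,r1:5,r2:Add1,r3:1,r4:Mul1
c5: CDB Add2=-4; issue ADD r3<-Add2 | r0:-5,r1:5,r2:Add1,r3:Add2,r4:Mul1
c6: - | r0:-5,r1:5,r2:Add1,r3:Add2,r4:Mul1
c7: - | r0:-5,r1:5,r2:Add1,r3:Add2,r4:Mul1
c8: CDB Mul1=25 | r0:-5,r1:5,r2:Add1,r3:Add2,r4:25
c9: - | r0:-5,r1:5,r2:Add1,r3:Add2,r4:25
c10: CDB Add1=-30 | r0:-5,r1:5,r2:-30,r3:Add2,r4:25

STATUS = VALUE -30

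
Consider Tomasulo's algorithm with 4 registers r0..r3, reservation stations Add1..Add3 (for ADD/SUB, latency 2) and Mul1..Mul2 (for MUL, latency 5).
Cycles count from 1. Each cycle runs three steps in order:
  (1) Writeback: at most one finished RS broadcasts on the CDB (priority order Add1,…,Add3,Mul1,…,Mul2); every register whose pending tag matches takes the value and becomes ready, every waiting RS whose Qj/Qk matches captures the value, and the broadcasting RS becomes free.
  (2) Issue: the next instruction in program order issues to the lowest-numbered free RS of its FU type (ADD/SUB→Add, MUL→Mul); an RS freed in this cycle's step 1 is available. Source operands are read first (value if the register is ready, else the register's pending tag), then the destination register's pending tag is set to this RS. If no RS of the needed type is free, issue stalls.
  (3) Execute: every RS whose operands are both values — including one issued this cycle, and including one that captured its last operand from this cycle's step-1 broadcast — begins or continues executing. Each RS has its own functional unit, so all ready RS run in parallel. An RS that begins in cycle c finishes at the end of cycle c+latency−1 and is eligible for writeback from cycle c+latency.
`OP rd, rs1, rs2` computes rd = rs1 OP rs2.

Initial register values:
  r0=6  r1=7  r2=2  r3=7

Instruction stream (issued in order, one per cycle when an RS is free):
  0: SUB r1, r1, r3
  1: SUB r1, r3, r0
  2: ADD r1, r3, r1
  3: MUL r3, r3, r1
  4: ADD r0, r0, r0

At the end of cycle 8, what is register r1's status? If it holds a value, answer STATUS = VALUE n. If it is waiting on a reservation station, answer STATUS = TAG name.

STATUS = VALUE 8

  c1: issue SUB r1<-Add1  regs: r0:6,r1:Add1,r2:2,r3:7
  c2: issue SUB r1<-Add2  regs: r0:6,r1:Add2,r2:2,r3:7
  c3: CDB Add1=0; issue ADD r1<-Add1  regs: r0:6,r1:Add1,r2:2,r3:7
  c4: CDB Add2=1; issue MUL r3<-Mul1  regs: r0:6,r1:Add1,r2:2,r3:Mul1
  c5: issue ADD r0<-Add2  regs: r0:Add2,r1:Add1,r2:2,r3:Mul1
  c6: CDB Add1=8  regs: r0:Add2,r1:8,r2:2,r3:Mul1
  c7: CDB Add2=12  regs: r0:12,r1:8,r2:2,r3:Mul1
  c8: -  regs: r0:12,r1:8,r2:2,r3:Mul1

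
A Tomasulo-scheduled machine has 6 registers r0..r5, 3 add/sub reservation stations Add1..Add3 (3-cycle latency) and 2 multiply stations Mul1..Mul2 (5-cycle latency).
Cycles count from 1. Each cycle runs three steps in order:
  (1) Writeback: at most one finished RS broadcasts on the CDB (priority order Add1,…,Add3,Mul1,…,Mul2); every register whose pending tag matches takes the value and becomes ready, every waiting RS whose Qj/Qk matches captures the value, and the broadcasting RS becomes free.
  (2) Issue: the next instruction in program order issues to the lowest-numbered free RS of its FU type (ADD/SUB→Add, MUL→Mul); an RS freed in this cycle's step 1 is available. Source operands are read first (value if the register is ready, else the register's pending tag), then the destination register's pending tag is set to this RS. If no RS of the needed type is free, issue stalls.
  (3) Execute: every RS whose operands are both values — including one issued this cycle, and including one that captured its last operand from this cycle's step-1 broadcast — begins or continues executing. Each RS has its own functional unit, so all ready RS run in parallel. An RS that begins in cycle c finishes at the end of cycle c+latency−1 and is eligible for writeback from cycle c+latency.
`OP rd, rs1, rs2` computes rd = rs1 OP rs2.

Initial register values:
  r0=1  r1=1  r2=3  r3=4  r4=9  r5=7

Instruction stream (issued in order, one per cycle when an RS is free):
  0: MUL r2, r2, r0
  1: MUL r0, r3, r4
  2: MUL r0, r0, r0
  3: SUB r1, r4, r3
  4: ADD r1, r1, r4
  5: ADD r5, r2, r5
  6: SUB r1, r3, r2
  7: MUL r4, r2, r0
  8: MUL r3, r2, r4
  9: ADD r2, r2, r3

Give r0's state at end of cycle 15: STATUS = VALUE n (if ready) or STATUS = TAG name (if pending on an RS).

cycle 1: issue MUL r2<-Mul1 // r0:1,r1:1,r2:Mul1,r3:4,r4:9,r5:7
cycle 2: issue MUL r0<-Mul2 // r0:Mul2,r1:1,r2:Mul1,r3:4,r4:9,r5:7
cycle 3: stall // r0:Mul2,r1:1,r2:Mul1,r3:4,r4:9,r5:7
cycle 4: stall // r0:Mul2,r1:1,r2:Mul1,r3:4,r4:9,r5:7
cycle 5: stall // r0:Mul2,r1:1,r2:Mul1,r3:4,r4:9,r5:7
cycle 6: CDB Mul1=3; issue MUL r0<-Mul1 // r0:Mul1,r1:1,r2:3,r3:4,r4:9,r5:7
cycle 7: CDB Mul2=36; issue SUB r1<-Add1 // r0:Mul1,r1:Add1,r2:3,r3:4,r4:9,r5:7
cycle 8: issue ADD r1<-Add2 // r0:Mul1,r1:Add2,r2:3,r3:4,r4:9,r5:7
cycle 9: issue ADD r5<-Add3 // r0:Mul1,r1:Add2,r2:3,r3:4,r4:9,r5:Add3
cycle 10: CDB Add1=5; issue SUB r1<-Add1 // r0:Mul1,r1:Add1,r2:3,r3:4,r4:9,r5:Add3
cycle 11: issue MUL r4<-Mul2 // r0:Mul1,r1:Add1,r2:3,r3:4,r4:Mul2,r5:Add3
cycle 12: CDB Add3=10; stall // r0:Mul1,r1:Add1,r2:3,r3:4,r4:Mul2,r5:10
cycle 13: CDB Add1=1; stall // r0:Mul1,r1:1,r2:3,r3:4,r4:Mul2,r5:10
cycle 14: CDB Add2=14; stall // r0:Mul1,r1:1,r2:3,r3:4,r4:Mul2,r5:10
cycle 15: CDB Mul1=1296; issue MUL r3<-Mul1 // r0:1296,r1:1,r2:3,r3:Mul1,r4:Mul2,r5:10

STATUS = VALUE 1296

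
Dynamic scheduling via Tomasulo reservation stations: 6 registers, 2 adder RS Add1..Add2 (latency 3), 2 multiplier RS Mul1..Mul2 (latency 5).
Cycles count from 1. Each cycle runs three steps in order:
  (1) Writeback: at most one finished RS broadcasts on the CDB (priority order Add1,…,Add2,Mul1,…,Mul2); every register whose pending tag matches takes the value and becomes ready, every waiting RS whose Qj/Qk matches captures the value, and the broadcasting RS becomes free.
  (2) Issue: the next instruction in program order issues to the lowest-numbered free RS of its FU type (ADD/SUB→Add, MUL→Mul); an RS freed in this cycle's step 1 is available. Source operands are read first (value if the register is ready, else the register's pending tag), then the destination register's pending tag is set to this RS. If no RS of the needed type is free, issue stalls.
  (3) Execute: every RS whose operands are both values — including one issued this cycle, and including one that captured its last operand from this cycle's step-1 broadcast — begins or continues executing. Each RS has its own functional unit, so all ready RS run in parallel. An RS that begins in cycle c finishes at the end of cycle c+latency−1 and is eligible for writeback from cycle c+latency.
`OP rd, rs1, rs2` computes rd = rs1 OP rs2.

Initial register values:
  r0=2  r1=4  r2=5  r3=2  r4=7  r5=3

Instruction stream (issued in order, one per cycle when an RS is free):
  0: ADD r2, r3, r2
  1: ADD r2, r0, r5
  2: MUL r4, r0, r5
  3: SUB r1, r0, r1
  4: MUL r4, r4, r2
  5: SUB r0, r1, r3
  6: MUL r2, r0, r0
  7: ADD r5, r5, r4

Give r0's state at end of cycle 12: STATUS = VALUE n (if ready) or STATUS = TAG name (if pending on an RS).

  c1: issue ADD r2<-Add1  regs: r0:2,r1:4,r2:Add1,r3:2,r4:7,r5:3
  c2: issue ADD r2<-Add2  regs: r0:2,r1:4,r2:Add2,r3:2,r4:7,r5:3
  c3: issue MUL r4<-Mul1  regs: r0:2,r1:4,r2:Add2,r3:2,r4:Mul1,r5:3
  c4: CDB Add1=7; issue SUB r1<-Add1  regs: r0:2,r1:Add1,r2:Add2,r3:2,r4:Mul1,r5:3
  c5: CDB Add2=5; issue MUL r4<-Mul2  regs: r0:2,r1:Add1,r2:5,r3:2,r4:Mul2,r5:3
  c6: issue SUB r0<-Add2  regs: r0:Add2,r1:Add1,r2:5,r3:2,r4:Mul2,r5:3
  c7: CDB Add1=-2; stall  regs: r0:Add2,r1:-2,r2:5,r3:2,r4:Mul2,r5:3
  c8: CDB Mul1=6; issue MUL r2<-Mul1  regs: r0:Add2,r1:-2,r2:Mul1,r3:2,r4:Mul2,r5:3
  c9: issue ADD r5<-Add1  regs: r0:Add2,r1:-2,r2:Mul1,r3:2,r4:Mul2,r5:Add1
  c10: CDB Add2=-4  regs: r0:-4,r1:-2,r2:Mul1,r3:2,r4:Mul2,r5:Add1
  c11: -  regs: r0:-4,r1:-2,r2:Mul1,r3:2,r4:Mul2,r5:Add1
  c12: -  regs: r0:-4,r1:-2,r2:Mul1,r3:2,r4:Mul2,r5:Add1

STATUS = VALUE -4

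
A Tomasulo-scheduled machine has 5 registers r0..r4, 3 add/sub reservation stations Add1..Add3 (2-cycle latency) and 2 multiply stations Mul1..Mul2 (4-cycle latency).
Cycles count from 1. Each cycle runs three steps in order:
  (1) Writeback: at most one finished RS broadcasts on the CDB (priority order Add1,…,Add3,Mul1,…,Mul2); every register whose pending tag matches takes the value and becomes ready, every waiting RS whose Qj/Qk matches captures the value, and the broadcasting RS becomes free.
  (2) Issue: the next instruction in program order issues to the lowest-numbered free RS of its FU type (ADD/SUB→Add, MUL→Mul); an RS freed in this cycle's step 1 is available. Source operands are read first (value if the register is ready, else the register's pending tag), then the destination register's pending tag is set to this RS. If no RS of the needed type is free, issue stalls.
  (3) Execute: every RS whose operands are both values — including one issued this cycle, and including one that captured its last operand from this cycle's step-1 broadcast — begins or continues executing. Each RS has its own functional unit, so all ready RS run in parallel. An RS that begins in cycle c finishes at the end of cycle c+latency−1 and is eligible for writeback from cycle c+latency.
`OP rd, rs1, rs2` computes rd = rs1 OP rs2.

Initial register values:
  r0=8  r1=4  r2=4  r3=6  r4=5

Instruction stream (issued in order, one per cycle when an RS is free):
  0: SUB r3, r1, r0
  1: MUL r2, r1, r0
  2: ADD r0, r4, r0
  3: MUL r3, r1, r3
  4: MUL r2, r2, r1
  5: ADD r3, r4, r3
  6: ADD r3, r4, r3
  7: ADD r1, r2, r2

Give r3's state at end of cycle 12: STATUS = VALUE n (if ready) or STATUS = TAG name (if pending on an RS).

  c1: issue SUB r3<-Add1  regs: r0:8,r1:4,r2:4,r3:Add1,r4:5
  c2: issue MUL r2<-Mul1  regs: r0:8,r1:4,r2:Mul1,r3:Add1,r4:5
  c3: CDB Add1=-4; issue ADD r0<-Add1  regs: r0:Add1,r1:4,r2:Mul1,r3:-4,r4:5
  c4: issue MUL r3<-Mul2  regs: r0:Add1,r1:4,r2:Mul1,r3:Mul2,r4:5
  c5: CDB Add1=13; stall  regs: r0:13,r1:4,r2:Mul1,r3:Mul2,r4:5
  c6: CDB Mul1=32; issue MUL r2<-Mul1  regs: r0:13,r1:4,r2:Mul1,r3:Mul2,r4:5
  c7: issue ADD r3<-Add1  regs: r0:13,r1:4,r2:Mul1,r3:Add1,r4:5
  c8: CDB Mul2=-16; issue ADD r3<-Add2  regs: r0:13,r1:4,r2:Mul1,r3:Add2,r4:5
  c9: issue ADD r1<-Add3  regs: r0:13,r1:Add3,r2:Mul1,r3:Add2,r4:5
  c10: CDB Add1=-11  regs: r0:13,r1:Add3,r2:Mul1,r3:Add2,r4:5
  c11: CDB Mul1=128  regs: r0:13,r1:Add3,r2:128,r3:Add2,r4:5
  c12: CDB Add2=-6  regs: r0:13,r1:Add3,r2:128,r3:-6,r4:5

STATUS = VALUE -6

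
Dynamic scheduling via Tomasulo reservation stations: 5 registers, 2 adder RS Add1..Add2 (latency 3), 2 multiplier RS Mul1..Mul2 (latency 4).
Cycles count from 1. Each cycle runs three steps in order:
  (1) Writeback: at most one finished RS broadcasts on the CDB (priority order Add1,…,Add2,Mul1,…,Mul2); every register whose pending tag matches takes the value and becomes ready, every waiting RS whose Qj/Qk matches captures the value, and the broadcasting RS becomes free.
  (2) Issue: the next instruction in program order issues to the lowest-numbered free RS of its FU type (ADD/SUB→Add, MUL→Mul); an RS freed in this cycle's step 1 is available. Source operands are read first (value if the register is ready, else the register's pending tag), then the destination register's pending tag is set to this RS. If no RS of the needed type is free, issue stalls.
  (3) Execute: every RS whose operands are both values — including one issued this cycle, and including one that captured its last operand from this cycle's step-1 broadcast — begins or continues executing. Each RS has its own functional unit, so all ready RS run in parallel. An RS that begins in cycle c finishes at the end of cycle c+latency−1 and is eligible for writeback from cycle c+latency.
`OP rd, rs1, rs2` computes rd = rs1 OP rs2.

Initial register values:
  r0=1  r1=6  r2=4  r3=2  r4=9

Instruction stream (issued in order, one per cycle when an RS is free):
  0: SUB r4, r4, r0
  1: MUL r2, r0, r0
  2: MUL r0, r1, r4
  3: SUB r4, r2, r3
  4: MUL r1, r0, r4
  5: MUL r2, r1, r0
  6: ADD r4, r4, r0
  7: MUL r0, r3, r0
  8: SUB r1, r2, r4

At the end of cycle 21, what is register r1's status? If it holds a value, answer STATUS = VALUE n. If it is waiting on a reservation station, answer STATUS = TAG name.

  c1: issue SUB r4<-Add1  regs: r0:1,r1:6,r2:4,r3:2,r4:Add1
  c2: issue MUL r2<-Mul1  regs: r0:1,r1:6,r2:Mul1,r3:2,r4:Add1
  c3: issue MUL r0<-Mul2  regs: r0:Mul2,r1:6,r2:Mul1,r3:2,r4:Add1
  c4: CDB Add1=8; issue SUB r4<-Add1  regs: r0:Mul2,r1:6,r2:Mul1,r3:2,r4:Add1
  c5: stall  regs: r0:Mul2,r1:6,r2:Mul1,r3:2,r4:Add1
  c6: CDB Mul1=1; issue MUL r1<-Mul1  regs: r0:Mul2,r1:Mul1,r2:1,r3:2,r4:Add1
  c7: stall  regs: r0:Mul2,r1:Mul1,r2:1,r3:2,r4:Add1
  c8: CDB Mul2=48; issue MUL r2<-Mul2  regs: r0:48,r1:Mul1,r2:Mul2,r3:2,r4:Add1
  c9: CDB Add1=-1; issue ADD r4<-Add1  regs: r0:48,r1:Mul1,r2:Mul2,r3:2,r4:Add1
  c10: stall  regs: r0:48,r1:Mul1,r2:Mul2,r3:2,r4:Add1
  c11: stall  regs: r0:48,r1:Mul1,r2:Mul2,r3:2,r4:Add1
  c12: CDB Add1=47; stall  regs: r0:48,r1:Mul1,r2:Mul2,r3:2,r4:47
  c13: CDB Mul1=-48; issue MUL r0<-Mul1  regs: r0:Mul1,r1:-48,r2:Mul2,r3:2,r4:47
  c14: issue SUB r1<-Add1  regs: r0:Mul1,r1:Add1,r2:Mul2,r3:2,r4:47
  c15: -  regs: r0:Mul1,r1:Add1,r2:Mul2,r3:2,r4:47
  c16: -  regs: r0:Mul1,r1:Add1,r2:Mul2,r3:2,r4:47
  c17: CDB Mul1=96  regs: r0:96,r1:Add1,r2:Mul2,r3:2,r4:47
  c18: CDB Mul2=-2304  regs: r0:96,r1:Add1,r2:-2304,r3:2,r4:47
  c19: -  regs: r0:96,r1:Add1,r2:-2304,r3:2,r4:47
  c20: -  regs: r0:96,r1:Add1,r2:-2304,r3:2,r4:47
  c21: CDB Add1=-2351  regs: r0:96,r1:-2351,r2:-2304,r3:2,r4:47

STATUS = VALUE -2351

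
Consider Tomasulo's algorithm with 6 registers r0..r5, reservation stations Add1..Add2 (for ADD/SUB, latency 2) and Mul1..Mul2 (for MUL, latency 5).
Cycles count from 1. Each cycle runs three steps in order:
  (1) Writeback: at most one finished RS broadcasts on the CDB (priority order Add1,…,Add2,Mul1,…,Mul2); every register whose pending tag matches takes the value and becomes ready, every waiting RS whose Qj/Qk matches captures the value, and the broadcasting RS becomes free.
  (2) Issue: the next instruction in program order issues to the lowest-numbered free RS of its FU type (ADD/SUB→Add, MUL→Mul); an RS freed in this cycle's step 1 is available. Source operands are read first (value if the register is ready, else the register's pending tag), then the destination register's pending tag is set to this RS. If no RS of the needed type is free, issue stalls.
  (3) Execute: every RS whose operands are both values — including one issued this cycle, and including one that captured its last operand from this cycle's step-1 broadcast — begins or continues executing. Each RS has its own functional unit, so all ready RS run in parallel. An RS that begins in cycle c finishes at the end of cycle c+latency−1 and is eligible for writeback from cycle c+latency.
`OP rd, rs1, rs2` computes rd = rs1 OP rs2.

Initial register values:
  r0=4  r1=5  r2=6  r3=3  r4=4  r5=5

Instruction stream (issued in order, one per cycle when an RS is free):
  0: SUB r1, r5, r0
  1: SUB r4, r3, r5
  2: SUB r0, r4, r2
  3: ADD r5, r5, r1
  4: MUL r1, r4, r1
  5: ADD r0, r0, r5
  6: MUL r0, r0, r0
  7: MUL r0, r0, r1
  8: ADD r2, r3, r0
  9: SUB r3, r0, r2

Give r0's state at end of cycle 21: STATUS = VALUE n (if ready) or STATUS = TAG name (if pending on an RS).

STATUS = VALUE -8

  c1: issue SUB r1<-Add1  regs: r0:4,r1:Add1,r2:6,r3:3,r4:4,r5:5
  c2: issue SUB r4<-Add2  regs: r0:4,r1:Add1,r2:6,r3:3,r4:Add2,r5:5
  c3: CDB Add1=1; issue SUB r0<-Add1  regs: r0:Add1,r1:1,r2:6,r3:3,r4:Add2,r5:5
  c4: CDB Add2=-2; issue ADD r5<-Add2  regs: r0:Add1,r1:1,r2:6,r3:3,r4:-2,r5:Add2
  c5: issue MUL r1<-Mul1  regs: r0:Add1,r1:Mul1,r2:6,r3:3,r4:-2,r5:Add2
  c6: CDB Add1=-8; issue ADD r0<-Add1  regs: r0:Add1,r1:Mul1,r2:6,r3:3,r4:-2,r5:Add2
  c7: CDB Add2=6; issue MUL r0<-Mul2  regs: r0:Mul2,r1:Mul1,r2:6,r3:3,r4:-2,r5:6
  c8: stall  regs: r0:Mul2,r1:Mul1,r2:6,r3:3,r4:-2,r5:6
  c9: CDB Add1=-2; stall  regs: r0:Mul2,r1:Mul1,r2:6,r3:3,r4:-2,r5:6
  c10: CDB Mul1=-2; issue MUL r0<-Mul1  regs: r0:Mul1,r1:-2,r2:6,r3:3,r4:-2,r5:6
  c11: issue ADD r2<-Add1  regs: r0:Mul1,r1:-2,r2:Add1,r3:3,r4:-2,r5:6
  c12: issue SUB r3<-Add2  regs: r0:Mul1,r1:-2,r2:Add1,r3:Add2,r4:-2,r5:6
  c13: -  regs: r0:Mul1,r1:-2,r2:Add1,r3:Add2,r4:-2,r5:6
  c14: CDB Mul2=4  regs: r0:Mul1,r1:-2,r2:Add1,r3:Add2,r4:-2,r5:6
  c15: -  regs: r0:Mul1,r1:-2,r2:Add1,r3:Add2,r4:-2,r5:6
  c16: -  regs: r0:Mul1,r1:-2,r2:Add1,r3:Add2,r4:-2,r5:6
  c17: -  regs: r0:Mul1,r1:-2,r2:Add1,r3:Add2,r4:-2,r5:6
  c18: -  regs: r0:Mul1,r1:-2,r2:Add1,r3:Add2,r4:-2,r5:6
  c19: CDB Mul1=-8  regs: r0:-8,r1:-2,r2:Add1,r3:Add2,r4:-2,r5:6
  c20: -  regs: r0:-8,r1:-2,r2:Add1,r3:Add2,r4:-2,r5:6
  c21: CDB Add1=-5  regs: r0:-8,r1:-2,r2:-5,r3:Add2,r4:-2,r5:6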